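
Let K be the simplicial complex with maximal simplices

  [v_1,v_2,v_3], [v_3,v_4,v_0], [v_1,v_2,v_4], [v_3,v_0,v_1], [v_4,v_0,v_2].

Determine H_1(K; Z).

H_1 ≅ Z.

Take the total order v_0 < v_1 < v_2 < v_3 < v_4 on the vertex set. Then K (dimension 2) consists of the simplices:

  0-simplices (5): [v_0], [v_1], [v_2], [v_3], [v_4]
  1-simplices (10): [v_0,v_1], [v_0,v_2], [v_0,v_3], [v_0,v_4], [v_1,v_2], [v_1,v_3], [v_1,v_4], [v_2,v_3], [v_2,v_4], [v_3,v_4]
  2-simplices (5): [v_0,v_1,v_3], [v_0,v_2,v_4], [v_0,v_3,v_4], [v_1,v_2,v_3], [v_1,v_2,v_4]

Hence C_0 ≅ Z^5, C_1 ≅ Z^10, C_2 ≅ Z^5.

∂_1: C_1 → C_0 maps an edge to its endpoints' difference, ∂[p,q] = q − p. For instance
  ∂[v_0,v_3] = [v_3] − [v_0].
The 5×10 boundary matrix has rank 4 and Smith normal form diag(1,1,1,1).

Boundary ∂_2: C_2 → C_1 sends each 2-simplex [p,q,r] to [q,r] − [p,r] + [p,q]. For instance
  ∂[v_0,v_2,v_4] = [v_2,v_4] − [v_0,v_4] + [v_0,v_2],
  ∂[v_0,v_3,v_4] = [v_3,v_4] − [v_0,v_4] + [v_0,v_3].
The resulting 10×5 matrix has rank 5, and its Smith normal form has invariant factors (1,1,1,1,1).

Computing H_k = (kernel of ∂_k) / (image of ∂_{k+1}):

  H_1: rank ker ∂_1 − rank ∂_2 = (10 − 4) − 5 = 1, and the invariant factors of ∂_2 are all 1, so H_1 ≅ Z.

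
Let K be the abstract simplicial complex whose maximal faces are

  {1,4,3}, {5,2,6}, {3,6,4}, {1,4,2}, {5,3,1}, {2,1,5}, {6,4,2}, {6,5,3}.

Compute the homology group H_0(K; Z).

H_0 ≅ Z.

Order the vertices as 1 < 2 < 3 < 4 < 5 < 6. Listing each simplex with vertices in this order, K has dimension 2 with simplices:

  0-simplices (6): [1], [2], [3], [4], [5], [6]
  1-simplices (12): [1,2], [1,3], [1,4], [1,5], [2,4], [2,5], [2,6], [3,4], [3,5], [3,6], [4,6], [5,6]
  2-simplices (8): [1,2,4], [1,2,5], [1,3,4], [1,3,5], [2,4,6], [2,5,6], [3,4,6], [3,5,6]

so the chain groups are C_0 ≅ Z^6, C_1 ≅ Z^12, C_2 ≅ Z^8.

The boundary map ∂_1: C_1 → C_0 maps an edge to its endpoints' difference, ∂[p,q] = q − p.
The resulting 6×12 matrix has rank 5, and its Smith normal form has invariant factors (1,1,1,1,1).

∂_2: C_2 → C_1 maps a triangle to the signed sum of its edges. For instance
  ∂[1,3,4] = [3,4] − [1,4] + [1,3],
  ∂[2,5,6] = [5,6] − [2,6] + [2,5].
This gives a 12×8 integer matrix of rank 7; reducing to Smith normal form yields diagonal entries (1,1,1,1,1,1,1).

Reading off H_k = ker ∂_k / im ∂_{k+1}:

  H_0: rank C_0 − rank ∂_1 = 6 − 5 = 1, and the invariant factors of ∂_1 are all 1, so H_0 = Z.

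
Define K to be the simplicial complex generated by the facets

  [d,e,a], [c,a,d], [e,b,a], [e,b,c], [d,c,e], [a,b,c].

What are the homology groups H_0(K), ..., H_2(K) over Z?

H_0 = Z,  H_1 = 0,  H_2 = Z.

We work with the vertex ordering a < b < c < d < e. The simplices of K, each written with vertices in increasing order, are:

  0-simplices (5): a, b, c, d, e
  1-simplices (9): ab, ac, ad, ae, bc, be, cd, ce, de
  2-simplices (6): abc, abe, acd, ade, bce, cde

giving chain groups C_0 ≅ Z^5, C_1 ≅ Z^9, C_2 ≅ Z^6.

The boundary map ∂_1: C_1 → C_0 is given by ∂[p,q] = [q] − [p]. For instance
  ∂ae = e − a.
The 5×9 boundary matrix has rank 4 and Smith normal form diag(1,1,1,1).

∂_2: C_2 → C_1 maps a triangle to the signed sum of its edges. For instance
  ∂cde = de − ce + cd,
  ∂abe = be − ae + ab.
This gives a 9×6 integer matrix of rank 5; reducing to Smith normal form yields diagonal entries (1,1,1,1,1).

Now H_k = ker ∂_k / im ∂_{k+1}, so:

  H_0: rank C_0 − rank ∂_1 = 5 − 4 = 1, and the invariant factors of ∂_1 are all 1, so H_0 = Z.
  H_1: rank ker ∂_1 − rank ∂_2 = (9 − 4) − 5 = 0, and the invariant factors of ∂_2 are all 1, so H_1 = 0.
  H_2: rank ker ∂_2 − rank ∂_3 = (6 − 5) − 0 = 1, and there is no ∂_3, so H_2 = Z.

As a check, the Euler characteristic is 5 − 9 + 6 = 2, which agrees with 1 − 0 + 1 = 2.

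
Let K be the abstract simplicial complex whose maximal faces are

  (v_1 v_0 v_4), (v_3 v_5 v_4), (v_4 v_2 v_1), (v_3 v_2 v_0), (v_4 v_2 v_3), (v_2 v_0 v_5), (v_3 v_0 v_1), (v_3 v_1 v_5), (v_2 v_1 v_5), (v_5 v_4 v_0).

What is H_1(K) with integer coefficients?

We work with the vertex ordering v_0 < v_1 < v_2 < v_3 < v_4 < v_5. The simplices of K, each written with vertices in increasing order, are:

  0-simplices (6): [v_0], [v_1], [v_2], [v_3], [v_4], [v_5]
  1-simplices (15): (15 of them)
  2-simplices (10): [v_0,v_1,v_3], [v_0,v_1,v_4], [v_0,v_2,v_3], [v_0,v_2,v_5], [v_0,v_4,v_5], [v_1,v_2,v_4], [v_1,v_2,v_5], [v_1,v_3,v_5], [v_2,v_3,v_4], [v_3,v_4,v_5]

giving chain groups C_0 ≅ Z^6, C_1 ≅ Z^15, C_2 ≅ Z^10.

∂_1: C_1 → C_0 maps an edge to its endpoints' difference, ∂[p,q] = q − p. For instance
  ∂[v_1,v_4] = [v_4] − [v_1].
The 6×15 boundary matrix has rank 5 and Smith normal form diag(1,1,1,1,1).

∂_2: C_2 → C_1 maps a triangle to the signed sum of its edges. For instance
  ∂[v_3,v_4,v_5] = [v_4,v_5] − [v_3,v_5] + [v_3,v_4],
  ∂[v_0,v_1,v_3] = [v_1,v_3] − [v_0,v_3] + [v_0,v_1].
As a 15×10 matrix over Z this has rank 10, with invariant factors (1,1,1,1,1,1,1,1,1,2).

From H_k ≅ ker(∂_k) / im(∂_{k+1}) we obtain:

  H_1: rank ker ∂_1 − rank ∂_2 = (15 − 5) − 10 = 0, and ∂_2 has invariant factor 2 > 1, so H_1 = Z/2Z.

H_1 ≅ Z/2Z.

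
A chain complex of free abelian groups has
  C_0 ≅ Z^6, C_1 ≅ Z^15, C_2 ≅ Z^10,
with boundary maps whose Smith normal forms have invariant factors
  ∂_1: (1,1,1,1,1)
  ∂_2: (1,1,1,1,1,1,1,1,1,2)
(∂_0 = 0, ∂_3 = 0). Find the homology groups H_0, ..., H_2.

H_0: b_0 = 6 − 0 − 5 = 1; torsion from ∂_1 factors > 1: none. So H_0 ≅ Z.
H_1: b_1 = 15 − 5 − 10 = 0; torsion from ∂_2 factors > 1: [2]. So H_1 ≅ Z/2.
H_2: b_2 = 10 − 10 − 0 = 0; torsion from ∂_3 factors > 1: none. So H_2 ≅ 0.

H_0 ≅ Z,  H_1 ≅ Z/2,  H_2 = 0.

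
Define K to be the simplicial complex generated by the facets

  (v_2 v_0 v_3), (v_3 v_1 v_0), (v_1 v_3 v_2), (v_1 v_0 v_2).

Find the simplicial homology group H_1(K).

H_1 ≅ 0.

Order the vertices as v_0 < v_1 < v_2 < v_3. Listing each simplex with vertices in this order, K has dimension 2 with simplices:

  0-simplices (4): [v_0], [v_1], [v_2], [v_3]
  1-simplices (6): [v_0,v_1], [v_0,v_2], [v_0,v_3], [v_1,v_2], [v_1,v_3], [v_2,v_3]
  2-simplices (4): [v_0,v_1,v_2], [v_0,v_1,v_3], [v_0,v_2,v_3], [v_1,v_2,v_3]

Hence C_0 ≅ Z^4, C_1 ≅ Z^6, C_2 ≅ Z^4.

Boundary ∂_1: C_1 → C_0 sends each edge [p,q] (with p < q) to q − p. For instance
  ∂[v_0,v_3] = [v_3] − [v_0].
As a 4×6 matrix over Z this has rank 3, with invariant factors (1,1,1).

The boundary map ∂_2: C_2 → C_1 maps a triangle to the signed sum of its edges. For instance
  ∂[v_1,v_2,v_3] = [v_2,v_3] − [v_1,v_3] + [v_1,v_2],
  ∂[v_0,v_1,v_3] = [v_1,v_3] − [v_0,v_3] + [v_0,v_1].
The 6×4 boundary matrix has rank 3 and Smith normal form diag(1,1,1).

Now H_k = ker ∂_k / im ∂_{k+1}, so:

  H_1: rank ker ∂_1 − rank ∂_2 = (6 − 3) − 3 = 0, and the invariant factors of ∂_2 are all 1, so H_1 ≅ 0.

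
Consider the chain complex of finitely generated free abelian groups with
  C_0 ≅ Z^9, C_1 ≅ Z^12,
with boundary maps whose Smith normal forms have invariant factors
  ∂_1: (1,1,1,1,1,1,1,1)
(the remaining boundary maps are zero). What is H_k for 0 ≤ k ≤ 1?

H_0: b_0 = 9 − 0 − 8 = 1; torsion from ∂_1 factors > 1: none. So H_0 = Z.
H_1: b_1 = 12 − 8 − 0 = 4; torsion from ∂_2 factors > 1: none. So H_1 = Z^4.

H_0 = Z,  H_1 = Z^4.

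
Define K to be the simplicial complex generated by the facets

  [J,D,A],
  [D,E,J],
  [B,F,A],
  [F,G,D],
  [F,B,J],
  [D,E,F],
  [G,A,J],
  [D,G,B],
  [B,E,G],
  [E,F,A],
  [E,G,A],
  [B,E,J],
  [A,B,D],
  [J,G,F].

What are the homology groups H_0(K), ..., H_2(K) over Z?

K has 7 vertices, 21 edges, 14 triangles.
rank ∂_0 = 0, rank ∂_1 = 6 ⇒ b_0 = 7 − 0 − 6 = 1; all invariant factors of ∂_1 are 1 so no torsion. So H_0 ≅ Z.
rank ∂_1 = 6, rank ∂_2 = 13 ⇒ b_1 = 21 − 6 − 13 = 2; all invariant factors of ∂_2 are 1 so no torsion. So H_1 ≅ Z^2.
rank ∂_2 = 13, rank ∂_3 = 0 ⇒ b_2 = 14 − 13 − 0 = 1. So H_2 ≅ Z.

H_0 ≅ Z,  H_1 ≅ Z^2,  H_2 ≅ Z.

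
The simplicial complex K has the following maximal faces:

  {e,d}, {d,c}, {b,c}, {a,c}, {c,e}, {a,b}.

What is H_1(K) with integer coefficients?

H_1 = Z^2.

We work with the vertex ordering a < b < c < d < e. The simplices of K, each written with vertices in increasing order, are:

  0-simplices (5): a, b, c, d, e
  1-simplices (6): ab, ac, bc, cd, ce, de

so the chain groups are C_0 ≅ Z^5, C_1 ≅ Z^6.

Boundary ∂_1: C_1 → C_0 sends each edge [p,q] (with p < q) to q − p.
As a 5×6 matrix over Z this has rank 4, with invariant factors (1,1,1,1).

Now H_k = ker ∂_k / im ∂_{k+1}, so:

  H_1: rank ker ∂_1 − rank ∂_2 = (6 − 4) − 0 = 2, and there is no ∂_2, so H_1 ≅ Z^2.

(K is a triangulation of a wedge of 2 circles.)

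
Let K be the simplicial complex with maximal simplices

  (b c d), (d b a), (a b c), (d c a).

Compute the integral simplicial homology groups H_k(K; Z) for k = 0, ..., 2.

Fix the vertex order a < b < c < d and write every simplex with vertices in increasing order. Then dim K = 2 and the simplices of K are:

  0-simplices (4): a, b, c, d
  1-simplices (6): ab, ac, ad, bc, bd, cd
  2-simplices (4): abc, abd, acd, bcd

so the chain groups are C_0 ≅ Z^4, C_1 ≅ Z^6, C_2 ≅ Z^4.

The boundary map ∂_1: C_1 → C_0 maps an edge to its endpoints' difference, ∂[p,q] = q − p.
The resulting 4×6 matrix has rank 3, and its Smith normal form has invariant factors (1,1,1).

∂_2: C_2 → C_1 maps a triangle to the signed sum of its edges. For instance
  ∂abc = bc − ac + ab,
  ∂abd = bd − ad + ab.
This gives a 6×4 integer matrix of rank 3; reducing to Smith normal form yields diagonal entries (1,1,1).

Now H_k = ker ∂_k / im ∂_{k+1}, so:

  H_0: rank C_0 − rank ∂_1 = 4 − 3 = 1, and the invariant factors of ∂_1 are all 1, so H_0 = Z.
  H_1: rank ker ∂_1 − rank ∂_2 = (6 − 3) − 3 = 0, and the invariant factors of ∂_2 are all 1, so H_1 = 0.
  H_2: rank ker ∂_2 − rank ∂_3 = (4 − 3) − 0 = 1, and there is no ∂_3, so H_2 = Z.

H_0 ≅ Z,  H_1 = 0,  H_2 ≅ Z.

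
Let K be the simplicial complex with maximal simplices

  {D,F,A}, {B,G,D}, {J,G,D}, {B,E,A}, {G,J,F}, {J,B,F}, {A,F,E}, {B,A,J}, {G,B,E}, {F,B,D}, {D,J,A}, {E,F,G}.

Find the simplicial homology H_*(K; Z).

H_0 ≅ Z,  H_1 ≅ Z/2,  H_2 = 0.

We work with the vertex ordering A < B < D < E < F < G < J. The simplices of K, each written with vertices in increasing order, are:

  0-simplices (7): A, B, D, E, F, G, J
  1-simplices (18): AB, AD, AE, AF, AJ, BD, BE, BF, BG, BJ, DF, DG, DJ, EF, EG, FG, FJ, GJ
  2-simplices (12): ABE, ABJ, ADF, ADJ, AEF, BDF, BDG, BEG, BFJ, DGJ, EFG, FGJ

Hence C_0 ≅ Z^7, C_1 ≅ Z^18, C_2 ≅ Z^12.

The boundary map ∂_1: C_1 → C_0 maps an edge to its endpoints' difference, ∂[p,q] = q − p. For instance
  ∂AF = F − A.
The resulting 7×18 matrix has rank 6, and its Smith normal form has invariant factors (1,1,1,1,1,1).

Boundary ∂_2: C_2 → C_1 acts by ∂[p,q,r] = [q,r] − [p,r] + [p,q]. For instance
  ∂ABJ = BJ − AJ + AB,
  ∂FGJ = GJ − FJ + FG.
As a 18×12 matrix over Z this has rank 12, with invariant factors (1,1,1,1,1,1,1,1,1,1,1,2).

From H_k ≅ ker(∂_k) / im(∂_{k+1}) we obtain:

  H_0: rank C_0 − rank ∂_1 = 7 − 6 = 1, and the invariant factors of ∂_1 are all 1, so H_0 = Z.
  H_1: rank ker ∂_1 − rank ∂_2 = (18 − 6) − 12 = 0, and ∂_2 has invariant factor 2 > 1, so H_1 = Z/2.
  H_2: rank ker ∂_2 − rank ∂_3 = (12 − 12) − 0 = 0, and there is no ∂_3, so H_2 = 0.

(K is a triangulation of the real projective plane RP^2.)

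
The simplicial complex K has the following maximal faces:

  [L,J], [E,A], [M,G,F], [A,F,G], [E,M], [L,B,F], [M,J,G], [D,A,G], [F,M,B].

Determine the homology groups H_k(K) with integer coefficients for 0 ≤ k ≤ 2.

We work with the vertex ordering A < B < D < E < F < G < J < L < M. The simplices of K, each written with vertices in increasing order, are:

  0-simplices (9): A, B, D, E, F, G, J, L, M
  1-simplices (16): AD, AE, AF, AG, BF, BL, BM, DG, EM, FG, FL, FM, GJ, GM, JL, JM
  2-simplices (6): ADG, AFG, BFL, BFM, FGM, GJM

so the chain groups are C_0 ≅ Z^9, C_1 ≅ Z^16, C_2 ≅ Z^6.

Boundary ∂_1: C_1 → C_0 is given by ∂[p,q] = [q] − [p]. For instance
  ∂FG = G − F.
The resulting 9×16 matrix has rank 8, and its Smith normal form has invariant factors (1,1,1,1,1,1,1,1).

∂_2: C_2 → C_1 sends each 2-simplex [p,q,r] to [q,r] − [p,r] + [p,q]. For instance
  ∂FGM = GM − FM + FG,
  ∂GJM = JM − GM + GJ.
This gives a 16×6 integer matrix of rank 6; reducing to Smith normal form yields diagonal entries (1,1,1,1,1,1).

From H_k ≅ ker(∂_k) / im(∂_{k+1}) we obtain:

  H_0: rank C_0 − rank ∂_1 = 9 − 8 = 1, and the invariant factors of ∂_1 are all 1, so H_0 = Z.
  H_1: rank ker ∂_1 − rank ∂_2 = (16 − 8) − 6 = 2, and the invariant factors of ∂_2 are all 1, so H_1 = Z^2.
  H_2: rank ker ∂_2 − rank ∂_3 = (6 − 6) − 0 = 0, and there is no ∂_3, so H_2 = 0.

As a check, the Euler characteristic is 9 − 16 + 6 = -1, which agrees with 1 − 2 + 0 = -1.

H_0 = Z,  H_1 = Z^2,  H_2 = 0.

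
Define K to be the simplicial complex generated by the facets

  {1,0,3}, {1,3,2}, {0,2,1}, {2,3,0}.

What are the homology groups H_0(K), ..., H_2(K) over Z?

We work with the vertex ordering 0 < 1 < 2 < 3. The simplices of K, each written with vertices in increasing order, are:

  0-simplices (4): [0], [1], [2], [3]
  1-simplices (6): [0,1], [0,2], [0,3], [1,2], [1,3], [2,3]
  2-simplices (4): [0,1,2], [0,1,3], [0,2,3], [1,2,3]

Hence C_0 ≅ Z^4, C_1 ≅ Z^6, C_2 ≅ Z^4.

The boundary map ∂_1: C_1 → C_0 is given by ∂[p,q] = [q] − [p]. For instance
  ∂[0,2] = [2] − [0].
The resulting 4×6 matrix has rank 3, and its Smith normal form has invariant factors (1,1,1).

∂_2: C_2 → C_1 maps a triangle to the signed sum of its edges. For instance
  ∂[0,2,3] = [2,3] − [0,3] + [0,2],
  ∂[0,1,2] = [1,2] − [0,2] + [0,1].
The resulting 6×4 matrix has rank 3, and its Smith normal form has invariant factors (1,1,1).

Now H_k = ker ∂_k / im ∂_{k+1}, so:

  H_0: rank C_0 − rank ∂_1 = 4 − 3 = 1, and the invariant factors of ∂_1 are all 1, so H_0 = Z.
  H_1: rank ker ∂_1 − rank ∂_2 = (6 − 3) − 3 = 0, and the invariant factors of ∂_2 are all 1, so H_1 = 0.
  H_2: rank ker ∂_2 − rank ∂_3 = (4 − 3) − 0 = 1, and there is no ∂_3, so H_2 = Z.

As a check, the Euler characteristic is 4 − 6 + 4 = 2, which agrees with 1 − 0 + 1 = 2.

H_0 = Z,  H_1 = 0,  H_2 = Z.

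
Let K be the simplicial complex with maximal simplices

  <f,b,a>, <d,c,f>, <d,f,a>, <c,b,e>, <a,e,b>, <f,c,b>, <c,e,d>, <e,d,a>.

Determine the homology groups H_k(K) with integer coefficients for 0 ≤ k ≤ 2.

Order the vertices as a < b < c < d < e < f. Listing each simplex with vertices in this order, K has dimension 2 with simplices:

  0-simplices (6): a, b, c, d, e, f
  1-simplices (12): ab, ad, ae, af, bc, be, bf, cd, ce, cf, de, df
  2-simplices (8): abe, abf, ade, adf, bce, bcf, cde, cdf

giving chain groups C_0 ≅ Z^6, C_1 ≅ Z^12, C_2 ≅ Z^8.

∂_1: C_1 → C_0 sends each edge [p,q] (with p < q) to q − p. For instance
  ∂ae = e − a.
This gives a 6×12 integer matrix of rank 5; reducing to Smith normal form yields diagonal entries (1,1,1,1,1).

The boundary map ∂_2: C_2 → C_1 sends each 2-simplex [p,q,r] to [q,r] − [p,r] + [p,q]. For instance
  ∂cdf = df − cf + cd,
  ∂bce = ce − be + bc.
The 12×8 boundary matrix has rank 7 and Smith normal form diag(1,1,1,1,1,1,1).

Reading off H_k = ker ∂_k / im ∂_{k+1}:

  H_0: rank C_0 − rank ∂_1 = 6 − 5 = 1, and the invariant factors of ∂_1 are all 1, so H_0 ≅ Z.
  H_1: rank ker ∂_1 − rank ∂_2 = (12 − 5) − 7 = 0, and the invariant factors of ∂_2 are all 1, so H_1 ≅ 0.
  H_2: rank ker ∂_2 − rank ∂_3 = (8 − 7) − 0 = 1, and there is no ∂_3, so H_2 ≅ Z.

As a check, the Euler characteristic is 6 − 12 + 8 = 2, which agrees with 1 − 0 + 1 = 2.
(K is a triangulation of the 2-sphere S^2.)

H_0 = Z,  H_1 = 0,  H_2 = Z.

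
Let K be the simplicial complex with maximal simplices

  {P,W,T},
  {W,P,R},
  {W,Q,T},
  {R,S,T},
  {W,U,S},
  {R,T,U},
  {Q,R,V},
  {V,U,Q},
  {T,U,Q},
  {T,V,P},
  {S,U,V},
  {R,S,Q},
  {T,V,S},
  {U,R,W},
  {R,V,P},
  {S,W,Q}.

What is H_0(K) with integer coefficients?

H_0 ≅ Z.

We work with the vertex ordering P < Q < R < S < T < U < V < W. The simplices of K, each written with vertices in increasing order, are:

  0-simplices (8): P, Q, R, S, T, U, V, W
  1-simplices (24): PR, PT, PV, PW, QR, QS, QT, QU, QV, QW, RS, RT, RU, RV, RW, ST, SU, SV, SW, TU, TV, TW, UV, UW
  2-simplices (16): PRV, PRW, PTV, PTW, QRS, QRV, QSW, QTU, QTW, QUV, RST, RTU, RUW, STV, SUV, SUW

Hence C_0 ≅ Z^8, C_1 ≅ Z^24, C_2 ≅ Z^16.

Boundary ∂_1: C_1 → C_0 is given by ∂[p,q] = [q] − [p].
This gives a 8×24 integer matrix of rank 7; reducing to Smith normal form yields diagonal entries (1,1,1,1,1,1,1).

∂_2: C_2 → C_1 maps a triangle to the signed sum of its edges. For instance
  ∂SUW = UW − SW + SU,
  ∂PTV = TV − PV + PT.
The 24×16 boundary matrix has rank 15 and Smith normal form diag(1,1,1,1,1,1,1,1,1,1,1,1,1,1,1).

From H_k ≅ ker(∂_k) / im(∂_{k+1}) we obtain:

  H_0: rank C_0 − rank ∂_1 = 8 − 7 = 1, and the invariant factors of ∂_1 are all 1, so H_0 ≅ Z.

(K is a triangulation of the torus T^2.)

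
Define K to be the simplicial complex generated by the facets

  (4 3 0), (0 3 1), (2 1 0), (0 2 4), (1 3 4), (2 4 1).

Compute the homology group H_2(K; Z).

H_2 = Z.

Take the total order 0 < 1 < 2 < 3 < 4 on the vertex set. Then K (dimension 2) consists of the simplices:

  0-simplices (5): [0], [1], [2], [3], [4]
  1-simplices (9): [0,1], [0,2], [0,3], [0,4], [1,2], [1,3], [1,4], [2,4], [3,4]
  2-simplices (6): [0,1,2], [0,1,3], [0,2,4], [0,3,4], [1,2,4], [1,3,4]

so the chain groups are C_0 ≅ Z^5, C_1 ≅ Z^9, C_2 ≅ Z^6.

Boundary ∂_1: C_1 → C_0 is given by ∂[p,q] = [q] − [p]. For instance
  ∂[0,1] = [1] − [0].
The resulting 5×9 matrix has rank 4, and its Smith normal form has invariant factors (1,1,1,1).

The boundary map ∂_2: C_2 → C_1 maps a triangle to the signed sum of its edges. For instance
  ∂[0,2,4] = [2,4] − [0,4] + [0,2],
  ∂[1,3,4] = [3,4] − [1,4] + [1,3].
As a 9×6 matrix over Z this has rank 5, with invariant factors (1,1,1,1,1).

Reading off H_k = ker ∂_k / im ∂_{k+1}:

  H_2: rank ker ∂_2 − rank ∂_3 = (6 − 5) − 0 = 1, and there is no ∂_3, so H_2 ≅ Z.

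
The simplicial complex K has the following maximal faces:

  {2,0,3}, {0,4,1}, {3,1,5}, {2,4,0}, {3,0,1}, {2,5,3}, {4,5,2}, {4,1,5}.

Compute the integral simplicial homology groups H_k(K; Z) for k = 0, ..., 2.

H_0 = Z,  H_1 = 0,  H_2 = Z.

Order the vertices as 0 < 1 < 2 < 3 < 4 < 5. Listing each simplex with vertices in this order, K has dimension 2 with simplices:

  0-simplices (6): [0], [1], [2], [3], [4], [5]
  1-simplices (12): [0,1], [0,2], [0,3], [0,4], [1,3], [1,4], [1,5], [2,3], [2,4], [2,5], [3,5], [4,5]
  2-simplices (8): [0,1,3], [0,1,4], [0,2,3], [0,2,4], [1,3,5], [1,4,5], [2,3,5], [2,4,5]

giving chain groups C_0 ≅ Z^6, C_1 ≅ Z^12, C_2 ≅ Z^8.

∂_1: C_1 → C_0 sends each edge [p,q] (with p < q) to q − p. For instance
  ∂[2,3] = [3] − [2].
As a 6×12 matrix over Z this has rank 5, with invariant factors (1,1,1,1,1).

The boundary map ∂_2: C_2 → C_1 acts by ∂[p,q,r] = [q,r] − [p,r] + [p,q]. For instance
  ∂[2,3,5] = [3,5] − [2,5] + [2,3],
  ∂[2,4,5] = [4,5] − [2,5] + [2,4].
This gives a 12×8 integer matrix of rank 7; reducing to Smith normal form yields diagonal entries (1,1,1,1,1,1,1).

Computing H_k = (kernel of ∂_k) / (image of ∂_{k+1}):

  H_0: rank C_0 − rank ∂_1 = 6 − 5 = 1, and the invariant factors of ∂_1 are all 1, so H_0 ≅ Z.
  H_1: rank ker ∂_1 − rank ∂_2 = (12 − 5) − 7 = 0, and the invariant factors of ∂_2 are all 1, so H_1 ≅ 0.
  H_2: rank ker ∂_2 − rank ∂_3 = (8 − 7) − 0 = 1, and there is no ∂_3, so H_2 ≅ Z.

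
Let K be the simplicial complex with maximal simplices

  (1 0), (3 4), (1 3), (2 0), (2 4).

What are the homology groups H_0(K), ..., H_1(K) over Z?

Fix the vertex order 0 < 1 < 2 < 3 < 4 and write every simplex with vertices in increasing order. Then dim K = 1 and the simplices of K are:

  0-simplices (5): [0], [1], [2], [3], [4]
  1-simplices (5): [0,1], [0,2], [1,3], [2,4], [3,4]

so the chain groups are C_0 ≅ Z^5, C_1 ≅ Z^5.

The boundary map ∂_1: C_1 → C_0 sends each edge [p,q] (with p < q) to q − p.
The 5×5 boundary matrix has rank 4 and Smith normal form diag(1,1,1,1).

From H_k ≅ ker(∂_k) / im(∂_{k+1}) we obtain:

  H_0: rank C_0 − rank ∂_1 = 5 − 4 = 1, and the invariant factors of ∂_1 are all 1, so H_0 = Z.
  H_1: rank ker ∂_1 − rank ∂_2 = (5 − 4) − 0 = 1, and there is no ∂_2, so H_1 = Z.

H_0 ≅ Z,  H_1 ≅ Z.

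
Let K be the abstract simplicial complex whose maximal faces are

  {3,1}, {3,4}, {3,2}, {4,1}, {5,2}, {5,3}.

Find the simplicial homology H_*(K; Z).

Fix the vertex order 1 < 2 < 3 < 4 < 5 and write every simplex with vertices in increasing order. Then dim K = 1 and the simplices of K are:

  0-simplices (5): [1], [2], [3], [4], [5]
  1-simplices (6): [1,3], [1,4], [2,3], [2,5], [3,4], [3,5]

giving chain groups C_0 ≅ Z^5, C_1 ≅ Z^6.

Boundary ∂_1: C_1 → C_0 is given by ∂[p,q] = [q] − [p]. For instance
  ∂[1,4] = [4] − [1].
This gives a 5×6 integer matrix of rank 4; reducing to Smith normal form yields diagonal entries (1,1,1,1).

Reading off H_k = ker ∂_k / im ∂_{k+1}:

  H_0: rank C_0 − rank ∂_1 = 5 − 4 = 1, and the invariant factors of ∂_1 are all 1, so H_0 ≅ Z.
  H_1: rank ker ∂_1 − rank ∂_2 = (6 − 4) − 0 = 2, and there is no ∂_2, so H_1 ≅ Z^2.

H_0 = Z,  H_1 = Z^2.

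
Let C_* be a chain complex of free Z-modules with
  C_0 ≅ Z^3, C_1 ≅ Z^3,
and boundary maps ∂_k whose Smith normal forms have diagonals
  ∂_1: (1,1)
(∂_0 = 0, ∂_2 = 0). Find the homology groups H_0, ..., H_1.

H_0 = Z,  H_1 = Z.

H_0: b_0 = 3 − 0 − 2 = 1; torsion from ∂_1 factors > 1: none. So H_0 = Z.
H_1: b_1 = 3 − 2 − 0 = 1; torsion from ∂_2 factors > 1: none. So H_1 = Z.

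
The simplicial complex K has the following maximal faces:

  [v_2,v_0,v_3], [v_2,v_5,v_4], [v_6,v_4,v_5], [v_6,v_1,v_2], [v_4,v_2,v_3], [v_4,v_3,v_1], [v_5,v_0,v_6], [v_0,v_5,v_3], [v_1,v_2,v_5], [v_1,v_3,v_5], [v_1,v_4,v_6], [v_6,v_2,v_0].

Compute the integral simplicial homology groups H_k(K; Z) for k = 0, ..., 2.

K has 7 vertices, 18 edges, 12 triangles.
rank ∂_0 = 0, rank ∂_1 = 6 ⇒ b_0 = 7 − 0 − 6 = 1; all invariant factors of ∂_1 are 1 so no torsion. So H_0 = Z.
rank ∂_1 = 6, rank ∂_2 = 12 ⇒ b_1 = 18 − 6 − 12 = 0; ∂_2 has invariant factor(s) [2] giving torsion. So H_1 = Z/2Z.
rank ∂_2 = 12, rank ∂_3 = 0 ⇒ b_2 = 12 − 12 − 0 = 0. So H_2 = 0.

H_0 = Z,  H_1 = Z/2Z,  H_2 = 0.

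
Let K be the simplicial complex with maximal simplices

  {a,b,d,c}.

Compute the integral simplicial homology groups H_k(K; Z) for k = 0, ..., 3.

K has 4 vertices, 6 edges, 4 triangles, 1 3-simplex.
rank ∂_0 = 0, rank ∂_1 = 3 ⇒ b_0 = 4 − 0 − 3 = 1; all invariant factors of ∂_1 are 1 so no torsion. So H_0 = Z.
rank ∂_1 = 3, rank ∂_2 = 3 ⇒ b_1 = 6 − 3 − 3 = 0; all invariant factors of ∂_2 are 1 so no torsion. So H_1 = 0.
rank ∂_2 = 3, rank ∂_3 = 1 ⇒ b_2 = 4 − 3 − 1 = 0; all invariant factors of ∂_3 are 1 so no torsion. So H_2 = 0.
rank ∂_3 = 1, rank ∂_4 = 0 ⇒ b_3 = 1 − 1 − 0 = 0. So H_3 = 0.

H_0 = Z,  H_1 = 0,  H_2 = 0,  H_3 = 0.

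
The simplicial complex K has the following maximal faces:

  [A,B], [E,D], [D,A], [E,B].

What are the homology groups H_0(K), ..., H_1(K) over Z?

H_0 ≅ Z,  H_1 ≅ Z.

Take the total order A < B < D < E on the vertex set. Then K (dimension 1) consists of the simplices:

  0-simplices (4): A, B, D, E
  1-simplices (4): AB, AD, BE, DE

so the chain groups are C_0 ≅ Z^4, C_1 ≅ Z^4.

∂_1: C_1 → C_0 sends each edge [p,q] (with p < q) to q − p.
As a 4×4 matrix over Z this has rank 3, with invariant factors (1,1,1).

Now H_k = ker ∂_k / im ∂_{k+1}, so:

  H_0: rank C_0 − rank ∂_1 = 4 − 3 = 1, and the invariant factors of ∂_1 are all 1, so H_0 ≅ Z.
  H_1: rank ker ∂_1 − rank ∂_2 = (4 − 3) − 0 = 1, and there is no ∂_2, so H_1 ≅ Z.

As a check, the Euler characteristic is 4 − 4 = 0, which agrees with 1 − 1 = 0.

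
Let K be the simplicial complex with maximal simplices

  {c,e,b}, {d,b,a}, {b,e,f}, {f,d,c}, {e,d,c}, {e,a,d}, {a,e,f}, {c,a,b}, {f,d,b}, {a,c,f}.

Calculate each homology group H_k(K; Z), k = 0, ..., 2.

H_0 = Z,  H_1 = Z_2,  H_2 = 0.

We work with the vertex ordering a < b < c < d < e < f. The simplices of K, each written with vertices in increasing order, are:

  0-simplices (6): a, b, c, d, e, f
  1-simplices (15): ab, ac, ad, ae, af, bc, bd, be, bf, cd, ce, cf, de, df, ef
  2-simplices (10): abc, abd, acf, ade, aef, bce, bdf, bef, cde, cdf

so the chain groups are C_0 ≅ Z^6, C_1 ≅ Z^15, C_2 ≅ Z^10.

The boundary map ∂_1: C_1 → C_0 maps an edge to its endpoints' difference, ∂[p,q] = q − p.
As a 6×15 matrix over Z this has rank 5, with invariant factors (1,1,1,1,1).

The boundary map ∂_2: C_2 → C_1 maps a triangle to the signed sum of its edges. For instance
  ∂bef = ef − bf + be,
  ∂aef = ef − af + ae.
The resulting 15×10 matrix has rank 10, and its Smith normal form has invariant factors (1,1,1,1,1,1,1,1,1,2).

From H_k ≅ ker(∂_k) / im(∂_{k+1}) we obtain:

  H_0: rank C_0 − rank ∂_1 = 6 − 5 = 1, and the invariant factors of ∂_1 are all 1, so H_0 ≅ Z.
  H_1: rank ker ∂_1 − rank ∂_2 = (15 − 5) − 10 = 0, and ∂_2 has invariant factor 2 > 1, so H_1 ≅ Z_2.
  H_2: rank ker ∂_2 − rank ∂_3 = (10 − 10) − 0 = 0, and there is no ∂_3, so H_2 ≅ 0.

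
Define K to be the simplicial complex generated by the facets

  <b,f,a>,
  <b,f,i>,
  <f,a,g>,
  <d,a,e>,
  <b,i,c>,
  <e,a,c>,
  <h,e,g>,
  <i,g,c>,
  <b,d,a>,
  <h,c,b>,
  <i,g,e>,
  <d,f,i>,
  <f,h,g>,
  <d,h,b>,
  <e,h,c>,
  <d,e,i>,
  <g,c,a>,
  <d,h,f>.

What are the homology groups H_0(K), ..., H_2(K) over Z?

H_0 ≅ Z,  H_1 ≅ Z ⊕ Z_2,  H_2 = 0.

We work with the vertex ordering a < b < c < d < e < f < g < h < i. The simplices of K, each written with vertices in increasing order, are:

  0-simplices (9): a, b, c, d, e, f, g, h, i
  1-simplices (27): ab, ac, ad, ae, af, ag, bc, bd, bf, bh, bi, ce, cg, ch, ci, de, df, dh, di, eg, eh, ei, fg, fh, fi, gh, gi
  2-simplices (18): abd, abf, ace, acg, ade, afg, bch, bci, bdh, bfi, ceh, cgi, dei, dfh, dfi, egh, egi, fgh

so the chain groups are C_0 ≅ Z^9, C_1 ≅ Z^27, C_2 ≅ Z^18.

The boundary map ∂_1: C_1 → C_0 sends each edge [p,q] (with p < q) to q − p. For instance
  ∂dh = h − d.
As a 9×27 matrix over Z this has rank 8, with invariant factors (1,1,1,1,1,1,1,1).

Boundary ∂_2: C_2 → C_1 acts by ∂[p,q,r] = [q,r] − [p,r] + [p,q]. For instance
  ∂acg = cg − ag + ac,
  ∂dei = ei − di + de.
This gives a 27×18 integer matrix of rank 18; reducing to Smith normal form yields diagonal entries (1,1,1,1,1,1,1,1,1,1,1,1,1,1,1,1,1,2).

Computing H_k = (kernel of ∂_k) / (image of ∂_{k+1}):

  H_0: rank C_0 − rank ∂_1 = 9 − 8 = 1, and the invariant factors of ∂_1 are all 1, so H_0 = Z.
  H_1: rank ker ∂_1 − rank ∂_2 = (27 − 8) − 18 = 1, and ∂_2 has invariant factor 2 > 1, so H_1 = Z ⊕ Z_2.
  H_2: rank ker ∂_2 − rank ∂_3 = (18 − 18) − 0 = 0, and there is no ∂_3, so H_2 = 0.

As a check, the Euler characteristic is 9 − 27 + 18 = 0, which agrees with 1 − 1 + 0 = 0.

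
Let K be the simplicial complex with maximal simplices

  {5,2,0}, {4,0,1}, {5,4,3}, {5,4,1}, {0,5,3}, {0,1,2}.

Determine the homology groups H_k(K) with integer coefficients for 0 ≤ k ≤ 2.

H_0 ≅ Z,  H_1 ≅ Z,  H_2 = 0.

Order the vertices as 0 < 1 < 2 < 3 < 4 < 5. Listing each simplex with vertices in this order, K has dimension 2 with simplices:

  0-simplices (6): [0], [1], [2], [3], [4], [5]
  1-simplices (12): [0,1], [0,2], [0,3], [0,4], [0,5], [1,2], [1,4], [1,5], [2,5], [3,4], [3,5], [4,5]
  2-simplices (6): [0,1,2], [0,1,4], [0,2,5], [0,3,5], [1,4,5], [3,4,5]

so the chain groups are C_0 ≅ Z^6, C_1 ≅ Z^12, C_2 ≅ Z^6.

∂_1: C_1 → C_0 sends each edge [p,q] (with p < q) to q − p.
As a 6×12 matrix over Z this has rank 5, with invariant factors (1,1,1,1,1).

Boundary ∂_2: C_2 → C_1 acts by ∂[p,q,r] = [q,r] − [p,r] + [p,q]. For instance
  ∂[0,3,5] = [3,5] − [0,5] + [0,3],
  ∂[3,4,5] = [4,5] − [3,5] + [3,4].
The resulting 12×6 matrix has rank 6, and its Smith normal form has invariant factors (1,1,1,1,1,1).

From H_k ≅ ker(∂_k) / im(∂_{k+1}) we obtain:

  H_0: rank C_0 − rank ∂_1 = 6 − 5 = 1, and the invariant factors of ∂_1 are all 1, so H_0 = Z.
  H_1: rank ker ∂_1 − rank ∂_2 = (12 − 5) − 6 = 1, and the invariant factors of ∂_2 are all 1, so H_1 = Z.
  H_2: rank ker ∂_2 − rank ∂_3 = (6 − 6) − 0 = 0, and there is no ∂_3, so H_2 = 0.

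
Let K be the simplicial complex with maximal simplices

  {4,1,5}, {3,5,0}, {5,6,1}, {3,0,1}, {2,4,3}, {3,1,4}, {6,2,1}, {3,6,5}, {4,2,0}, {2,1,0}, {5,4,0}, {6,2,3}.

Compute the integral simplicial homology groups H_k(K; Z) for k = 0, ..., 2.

We work with the vertex ordering 0 < 1 < 2 < 3 < 4 < 5 < 6. The simplices of K, each written with vertices in increasing order, are:

  0-simplices (7): [0], [1], [2], [3], [4], [5], [6]
  1-simplices (18): [0,1], [0,2], [0,3], [0,4], [0,5], [1,2], [1,3], [1,4], [1,5], [1,6], [2,3], [2,4], [2,6], [3,4], [3,5], [3,6], [4,5], [5,6]
  2-simplices (12): [0,1,2], [0,1,3], [0,2,4], [0,3,5], [0,4,5], [1,2,6], [1,3,4], [1,4,5], [1,5,6], [2,3,4], [2,3,6], [3,5,6]

Hence C_0 ≅ Z^7, C_1 ≅ Z^18, C_2 ≅ Z^12.

The boundary map ∂_1: C_1 → C_0 is given by ∂[p,q] = [q] − [p]. For instance
  ∂[1,3] = [3] − [1].
The 7×18 boundary matrix has rank 6 and Smith normal form diag(1,1,1,1,1,1).

The boundary map ∂_2: C_2 → C_1 maps a triangle to the signed sum of its edges. For instance
  ∂[1,3,4] = [3,4] − [1,4] + [1,3],
  ∂[0,2,4] = [2,4] − [0,4] + [0,2].
This gives a 18×12 integer matrix of rank 12; reducing to Smith normal form yields diagonal entries (1,1,1,1,1,1,1,1,1,1,1,2).

Computing H_k = (kernel of ∂_k) / (image of ∂_{k+1}):

  H_0: rank C_0 − rank ∂_1 = 7 − 6 = 1, and the invariant factors of ∂_1 are all 1, so H_0 = Z.
  H_1: rank ker ∂_1 − rank ∂_2 = (18 − 6) − 12 = 0, and ∂_2 has invariant factor 2 > 1, so H_1 = Z_2.
  H_2: rank ker ∂_2 − rank ∂_3 = (12 − 12) − 0 = 0, and there is no ∂_3, so H_2 = 0.

(K is a triangulation of the real projective plane RP^2.)

H_0 = Z,  H_1 = Z_2,  H_2 = 0.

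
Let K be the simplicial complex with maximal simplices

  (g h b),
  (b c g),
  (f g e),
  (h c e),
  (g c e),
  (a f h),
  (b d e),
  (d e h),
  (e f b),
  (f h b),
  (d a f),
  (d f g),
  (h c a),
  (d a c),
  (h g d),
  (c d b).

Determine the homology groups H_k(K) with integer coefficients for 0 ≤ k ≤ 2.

H_0 ≅ Z,  H_1 ≅ Z^2,  H_2 ≅ Z.

Take the total order a < b < c < d < e < f < g < h on the vertex set. Then K (dimension 2) consists of the simplices:

  0-simplices (8): a, b, c, d, e, f, g, h
  1-simplices (24): ac, ad, af, ah, bc, bd, be, bf, bg, bh, cd, ce, cg, ch, de, df, dg, dh, ef, eg, eh, fg, fh, gh
  2-simplices (16): acd, ach, adf, afh, bcd, bcg, bde, bef, bfh, bgh, ceg, ceh, deh, dfg, dgh, efg

Hence C_0 ≅ Z^8, C_1 ≅ Z^24, C_2 ≅ Z^16.

Boundary ∂_1: C_1 → C_0 maps an edge to its endpoints' difference, ∂[p,q] = q − p. For instance
  ∂be = e − b.
As a 8×24 matrix over Z this has rank 7, with invariant factors (1,1,1,1,1,1,1).

Boundary ∂_2: C_2 → C_1 acts by ∂[p,q,r] = [q,r] − [p,r] + [p,q]. For instance
  ∂dfg = fg − dg + df,
  ∂bgh = gh − bh + bg.
The 24×16 boundary matrix has rank 15 and Smith normal form diag(1,1,1,1,1,1,1,1,1,1,1,1,1,1,1).

Now H_k = ker ∂_k / im ∂_{k+1}, so:

  H_0: rank C_0 − rank ∂_1 = 8 − 7 = 1, and the invariant factors of ∂_1 are all 1, so H_0 = Z.
  H_1: rank ker ∂_1 − rank ∂_2 = (24 − 7) − 15 = 2, and the invariant factors of ∂_2 are all 1, so H_1 = Z^2.
  H_2: rank ker ∂_2 − rank ∂_3 = (16 − 15) − 0 = 1, and there is no ∂_3, so H_2 = Z.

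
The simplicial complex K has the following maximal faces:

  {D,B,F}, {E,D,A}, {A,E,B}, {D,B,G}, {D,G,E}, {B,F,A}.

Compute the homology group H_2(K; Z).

Order the vertices as A < B < D < E < F < G. Listing each simplex with vertices in this order, K has dimension 2 with simplices:

  0-simplices (6): A, B, D, E, F, G
  1-simplices (12): AB, AD, AE, AF, BD, BE, BF, BG, DE, DF, DG, EG
  2-simplices (6): ABE, ABF, ADE, BDF, BDG, DEG

Hence C_0 ≅ Z^6, C_1 ≅ Z^12, C_2 ≅ Z^6.

The boundary map ∂_1: C_1 → C_0 is given by ∂[p,q] = [q] − [p]. For instance
  ∂AB = B − A.
As a 6×12 matrix over Z this has rank 5, with invariant factors (1,1,1,1,1).

The boundary map ∂_2: C_2 → C_1 maps a triangle to the signed sum of its edges. For instance
  ∂BDF = DF − BF + BD,
  ∂ABF = BF − AF + AB.
This gives a 12×6 integer matrix of rank 6; reducing to Smith normal form yields diagonal entries (1,1,1,1,1,1).

From H_k ≅ ker(∂_k) / im(∂_{k+1}) we obtain:

  H_2: rank ker ∂_2 − rank ∂_3 = (6 − 6) − 0 = 0, and there is no ∂_3, so H_2 ≅ 0.

H_2 = 0.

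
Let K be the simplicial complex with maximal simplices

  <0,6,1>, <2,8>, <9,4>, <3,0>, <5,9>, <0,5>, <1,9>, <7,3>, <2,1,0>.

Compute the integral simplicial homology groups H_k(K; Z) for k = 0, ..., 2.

H_0 ≅ Z,  H_1 ≅ Z,  H_2 = 0.

Order the vertices as 0 < 1 < 2 < 3 < 4 < 5 < 6 < 7 < 8 < 9. Listing each simplex with vertices in this order, K has dimension 2 with simplices:

  0-simplices (10): [0], [1], [2], [3], [4], [5], [6], [7], [8], [9]
  1-simplices (12): [0,1], [0,2], [0,3], [0,5], [0,6], [1,2], [1,6], [1,9], [2,8], [3,7], [4,9], [5,9]
  2-simplices (2): [0,1,2], [0,1,6]

Hence C_0 ≅ Z^10, C_1 ≅ Z^12, C_2 ≅ Z^2.

The boundary map ∂_1: C_1 → C_0 is given by ∂[p,q] = [q] − [p].
This gives a 10×12 integer matrix of rank 9; reducing to Smith normal form yields diagonal entries (1,1,1,1,1,1,1,1,1).

Boundary ∂_2: C_2 → C_1 maps a triangle to the signed sum of its edges. For instance
  ∂[0,1,2] = [1,2] − [0,2] + [0,1],
  ∂[0,1,6] = [1,6] − [0,6] + [0,1].
The 12×2 boundary matrix has rank 2 and Smith normal form diag(1,1).

Now H_k = ker ∂_k / im ∂_{k+1}, so:

  H_0: rank C_0 − rank ∂_1 = 10 − 9 = 1, and the invariant factors of ∂_1 are all 1, so H_0 = Z.
  H_1: rank ker ∂_1 − rank ∂_2 = (12 − 9) − 2 = 1, and the invariant factors of ∂_2 are all 1, so H_1 = Z.
  H_2: rank ker ∂_2 − rank ∂_3 = (2 − 2) − 0 = 0, and there is no ∂_3, so H_2 = 0.

As a check, the Euler characteristic is 10 − 12 + 2 = 0, which agrees with 1 − 1 + 0 = 0.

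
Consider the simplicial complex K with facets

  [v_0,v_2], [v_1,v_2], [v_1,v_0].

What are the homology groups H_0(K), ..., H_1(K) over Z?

H_0 = Z,  H_1 = Z.

Take the total order v_0 < v_1 < v_2 on the vertex set. Then K (dimension 1) consists of the simplices:

  0-simplices (3): [v_0], [v_1], [v_2]
  1-simplices (3): [v_0,v_1], [v_0,v_2], [v_1,v_2]

so the chain groups are C_0 ≅ Z^3, C_1 ≅ Z^3.

∂_1: C_1 → C_0 sends each edge [p,q] (with p < q) to q − p. For instance
  ∂[v_0,v_2] = [v_2] − [v_0].
The resulting 3×3 matrix has rank 2, and its Smith normal form has invariant factors (1,1).

Reading off H_k = ker ∂_k / im ∂_{k+1}:

  H_0: rank C_0 − rank ∂_1 = 3 − 2 = 1, and the invariant factors of ∂_1 are all 1, so H_0 ≅ Z.
  H_1: rank ker ∂_1 − rank ∂_2 = (3 − 2) − 0 = 1, and there is no ∂_2, so H_1 ≅ Z.

(K is a triangulation of the circle S^1.)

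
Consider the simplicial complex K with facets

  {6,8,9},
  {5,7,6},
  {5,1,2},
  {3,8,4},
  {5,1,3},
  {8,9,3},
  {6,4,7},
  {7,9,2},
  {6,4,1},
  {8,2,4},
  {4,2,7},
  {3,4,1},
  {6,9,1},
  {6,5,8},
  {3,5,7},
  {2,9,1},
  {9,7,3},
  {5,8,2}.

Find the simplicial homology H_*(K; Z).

We work with the vertex ordering 1 < 2 < 3 < 4 < 5 < 6 < 7 < 8 < 9. The simplices of K, each written with vertices in increasing order, are:

  0-simplices (9): [1], [2], [3], [4], [5], [6], [7], [8], [9]
  1-simplices (27): (27 of them)
  2-simplices (18): [1,2,5], [1,2,9], [1,3,4], [1,3,5], [1,4,6], [1,6,9], [2,4,7], [2,4,8], [2,5,8], [2,7,9], [3,4,8], [3,5,7], [3,7,9], [3,8,9], [4,6,7], [5,6,7], [5,6,8], [6,8,9]

Hence C_0 ≅ Z^9, C_1 ≅ Z^27, C_2 ≅ Z^18.

Boundary ∂_1: C_1 → C_0 sends each edge [p,q] (with p < q) to q − p. For instance
  ∂[5,7] = [7] − [5].
The 9×27 boundary matrix has rank 8 and Smith normal form diag(1,1,1,1,1,1,1,1).

∂_2: C_2 → C_1 sends each 2-simplex [p,q,r] to [q,r] − [p,r] + [p,q]. For instance
  ∂[3,8,9] = [8,9] − [3,9] + [3,8],
  ∂[6,8,9] = [8,9] − [6,9] + [6,8].
The resulting 27×18 matrix has rank 17, and its Smith normal form has invariant factors (1,1,1,1,1,1,1,1,1,1,1,1,1,1,1,1,1).

From H_k ≅ ker(∂_k) / im(∂_{k+1}) we obtain:

  H_0: rank C_0 − rank ∂_1 = 9 − 8 = 1, and the invariant factors of ∂_1 are all 1, so H_0 ≅ Z.
  H_1: rank ker ∂_1 − rank ∂_2 = (27 − 8) − 17 = 2, and the invariant factors of ∂_2 are all 1, so H_1 ≅ Z^2.
  H_2: rank ker ∂_2 − rank ∂_3 = (18 − 17) − 0 = 1, and there is no ∂_3, so H_2 ≅ Z.

H_0 = Z,  H_1 = Z^2,  H_2 = Z.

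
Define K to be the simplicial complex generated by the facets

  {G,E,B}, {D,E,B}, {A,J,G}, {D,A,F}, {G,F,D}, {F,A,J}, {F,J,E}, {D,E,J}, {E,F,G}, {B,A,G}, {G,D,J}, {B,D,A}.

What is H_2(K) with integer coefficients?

H_2 ≅ 0.

K has 7 vertices, 18 edges, 12 triangles.
rank ∂_2 = 12, rank ∂_3 = 0 ⇒ b_2 = 12 − 12 − 0 = 0. So H_2 = 0.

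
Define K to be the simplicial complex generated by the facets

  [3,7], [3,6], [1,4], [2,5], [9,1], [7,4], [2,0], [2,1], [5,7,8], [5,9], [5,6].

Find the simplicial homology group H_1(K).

H_1 ≅ Z^3.

We work with the vertex ordering 0 < 1 < 2 < 3 < 4 < 5 < 6 < 7 < 8 < 9. The simplices of K, each written with vertices in increasing order, are:

  0-simplices (10): [0], [1], [2], [3], [4], [5], [6], [7], [8], [9]
  1-simplices (13): [0,2], [1,2], [1,4], [1,9], [2,5], [3,6], [3,7], [4,7], [5,6], [5,7], [5,8], [5,9], [7,8]
  2-simplices (1): [5,7,8]

so the chain groups are C_0 ≅ Z^10, C_1 ≅ Z^13, C_2 ≅ Z^1.

∂_1: C_1 → C_0 is given by ∂[p,q] = [q] − [p].
The 10×13 boundary matrix has rank 9 and Smith normal form diag(1,1,1,1,1,1,1,1,1).

∂_2: C_2 → C_1 acts by ∂[p,q,r] = [q,r] − [p,r] + [p,q]. For instance
  ∂[5,7,8] = [7,8] − [5,8] + [5,7].
The 13×1 boundary matrix has rank 1 and Smith normal form diag(1).

Reading off H_k = ker ∂_k / im ∂_{k+1}:

  H_1: rank ker ∂_1 − rank ∂_2 = (13 − 9) − 1 = 3, and the invariant factors of ∂_2 are all 1, so H_1 = Z^3.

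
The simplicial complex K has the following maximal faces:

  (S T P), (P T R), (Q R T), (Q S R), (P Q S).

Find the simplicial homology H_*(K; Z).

Order the vertices as P < Q < R < S < T. Listing each simplex with vertices in this order, K has dimension 2 with simplices:

  0-simplices (5): P, Q, R, S, T
  1-simplices (10): PQ, PR, PS, PT, QR, QS, QT, RS, RT, ST
  2-simplices (5): PQS, PRT, PST, QRS, QRT

giving chain groups C_0 ≅ Z^5, C_1 ≅ Z^10, C_2 ≅ Z^5.

The boundary map ∂_1: C_1 → C_0 maps an edge to its endpoints' difference, ∂[p,q] = q − p.
This gives a 5×10 integer matrix of rank 4; reducing to Smith normal form yields diagonal entries (1,1,1,1).

∂_2: C_2 → C_1 maps a triangle to the signed sum of its edges. For instance
  ∂PST = ST − PT + PS,
  ∂PQS = QS − PS + PQ.
This gives a 10×5 integer matrix of rank 5; reducing to Smith normal form yields diagonal entries (1,1,1,1,1).

Reading off H_k = ker ∂_k / im ∂_{k+1}:

  H_0: rank C_0 − rank ∂_1 = 5 − 4 = 1, and the invariant factors of ∂_1 are all 1, so H_0 ≅ Z.
  H_1: rank ker ∂_1 − rank ∂_2 = (10 − 4) − 5 = 1, and the invariant factors of ∂_2 are all 1, so H_1 ≅ Z.
  H_2: rank ker ∂_2 − rank ∂_3 = (5 − 5) − 0 = 0, and there is no ∂_3, so H_2 ≅ 0.

H_0 ≅ Z,  H_1 ≅ Z,  H_2 = 0.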